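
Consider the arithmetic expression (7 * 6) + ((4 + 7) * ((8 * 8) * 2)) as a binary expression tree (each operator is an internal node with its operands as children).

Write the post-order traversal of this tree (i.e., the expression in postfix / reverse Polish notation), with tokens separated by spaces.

7 6 * 4 7 + 8 8 * 2 * * +

Post-order on an expression tree gives postfix notation: for each operator, emit left operand, right operand, then the operator.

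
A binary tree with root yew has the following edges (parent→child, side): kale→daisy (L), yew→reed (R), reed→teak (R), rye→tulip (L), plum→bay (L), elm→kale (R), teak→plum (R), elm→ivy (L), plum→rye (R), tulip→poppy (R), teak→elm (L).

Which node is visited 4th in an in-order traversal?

elm

In-order visits the left subtree, then the node, then the right subtree.
At yew: no left child.
Visit yew.
At yew: go right to reed.
  At reed: no left child.
  Visit reed.
  At reed: go right to teak.
    At teak: go left to elm.
      At elm: go left to ivy.
        ivy is a leaf — visit ivy.
      Visit elm.
      At elm: go right to kale.
        At kale: go left to daisy.
          daisy is a leaf — visit daisy.
        Visit kale.
        At kale: no right child.
    Visit teak.
    At teak: go right to plum.
      At plum: go left to bay.
        bay is a leaf — visit bay.
      Visit plum.
      At plum: go right to rye.
        At rye: go left to tulip.
          At tulip: no left child.
          Visit tulip.
          At tulip: go right to poppy.
            poppy is a leaf — visit poppy.
        Visit rye.
        At rye: no right child.
Full in-order sequence: yew, reed, ivy, elm, daisy, kale, teak, bay, plum, tulip, poppy, rye.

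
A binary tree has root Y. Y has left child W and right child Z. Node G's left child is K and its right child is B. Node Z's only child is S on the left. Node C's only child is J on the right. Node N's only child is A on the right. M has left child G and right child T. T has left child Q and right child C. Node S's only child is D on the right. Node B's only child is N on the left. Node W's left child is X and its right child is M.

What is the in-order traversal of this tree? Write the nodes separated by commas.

In-order visits the left subtree, then the node, then the right subtree.
At Y: go left to W.
  At W: go left to X.
    X is a leaf — visit X.
  Visit W.
  At W: go right to M.
    At M: go left to G.
      At G: go left to K.
        K is a leaf — visit K.
      Visit G.
      At G: go right to B.
        At B: go left to N.
          At N: no left child.
          Visit N.
          At N: go right to A.
            A is a leaf — visit A.
        Visit B.
        At B: no right child.
    Visit M.
    At M: go right to T.
      At T: go left to Q.
        Q is a leaf — visit Q.
      Visit T.
      At T: go right to C.
        At C: no left child.
        Visit C.
        At C: go right to J.
          J is a leaf — visit J.
Visit Y.
At Y: go right to Z.
  At Z: go left to S.
    At S: no left child.
    Visit S.
    At S: go right to D.
      D is a leaf — visit D.
  Visit Z.
  At Z: no right child.

X, W, K, G, N, A, B, M, Q, T, C, J, Y, S, D, Z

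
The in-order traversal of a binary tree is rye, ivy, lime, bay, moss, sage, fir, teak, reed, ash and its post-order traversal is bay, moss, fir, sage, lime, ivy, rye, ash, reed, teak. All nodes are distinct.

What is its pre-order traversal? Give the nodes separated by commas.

The last element of post-order is the root; it splits in-order into left and right subtrees.
Root teak: left subtree has 7 nodes {rye, ivy, lime, bay, moss, sage, fir}, right has 2 {reed, ash}.
  Root rye: left subtree has 0 nodes { }, right has 6 {ivy, lime, bay, moss, sage, fir}.
    Root ivy: left subtree has 0 nodes { }, right has 5 {lime, bay, moss, sage, fir}.
      Root lime: left subtree has 0 nodes { }, right has 4 {bay, moss, sage, fir}.
        Root sage: left subtree has 2 nodes {bay, moss}, right has 1 {fir}.
          Root moss: left subtree has 1 node {bay}, right has 0 { }.
  Root reed: left subtree has 0 nodes { }, right has 1 {ash}.

teak, rye, ivy, lime, sage, moss, bay, fir, reed, ash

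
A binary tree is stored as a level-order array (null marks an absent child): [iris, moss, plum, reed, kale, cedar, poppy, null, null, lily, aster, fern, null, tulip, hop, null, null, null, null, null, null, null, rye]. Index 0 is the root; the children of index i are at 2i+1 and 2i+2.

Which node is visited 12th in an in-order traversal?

poppy

In-order visits the left subtree, then the node, then the right subtree.
At iris: go left to moss.
  At moss: go left to reed.
    reed is a leaf — visit reed.
  Visit moss.
  At moss: go right to kale.
    At kale: go left to lily.
      lily is a leaf — visit lily.
    Visit kale.
    At kale: go right to aster.
      At aster: no left child.
      Visit aster.
      At aster: go right to rye.
        rye is a leaf — visit rye.
Visit iris.
At iris: go right to plum.
  At plum: go left to cedar.
    At cedar: go left to fern.
      fern is a leaf — visit fern.
    Visit cedar.
    At cedar: no right child.
  Visit plum.
  At plum: go right to poppy.
    At poppy: go left to tulip.
      tulip is a leaf — visit tulip.
    Visit poppy.
    At poppy: go right to hop.
      hop is a leaf — visit hop.
Full in-order sequence: reed, moss, lily, kale, aster, rye, iris, fern, cedar, plum, tulip, poppy, hop.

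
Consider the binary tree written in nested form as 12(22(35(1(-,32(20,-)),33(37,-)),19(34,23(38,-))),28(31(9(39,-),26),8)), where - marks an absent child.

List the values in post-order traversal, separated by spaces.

Post-order visits the left subtree, then the right subtree, then the node.
At 12: go left to 22.
  At 22: go left to 35.
    At 35: go left to 1.
      At 1: no left child.
      At 1: go right to 32.
        At 32: go left to 20.
          20 is a leaf — visit 20.
        At 32: no right child.
        Visit 32.
      Visit 1.
    At 35: go right to 33.
      At 33: go left to 37.
        37 is a leaf — visit 37.
      At 33: no right child.
      Visit 33.
    Visit 35.
  At 22: go right to 19.
    At 19: go left to 34.
      34 is a leaf — visit 34.
    At 19: go right to 23.
      At 23: go left to 38.
        38 is a leaf — visit 38.
      At 23: no right child.
      Visit 23.
    Visit 19.
  Visit 22.
At 12: go right to 28.
  At 28: go left to 31.
    At 31: go left to 9.
      At 9: go left to 39.
        39 is a leaf — visit 39.
      At 9: no right child.
      Visit 9.
    At 31: go right to 26.
      26 is a leaf — visit 26.
    Visit 31.
  At 28: go right to 8.
    8 is a leaf — visit 8.
  Visit 28.
Visit 12.

20 32 1 37 33 35 34 38 23 19 22 39 9 26 31 8 28 12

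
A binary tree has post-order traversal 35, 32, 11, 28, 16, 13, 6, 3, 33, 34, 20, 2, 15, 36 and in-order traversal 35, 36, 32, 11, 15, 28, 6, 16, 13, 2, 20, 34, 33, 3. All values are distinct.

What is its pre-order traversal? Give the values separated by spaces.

36 35 15 11 32 2 6 28 13 16 20 34 33 3

The last element of post-order is the root; it splits in-order into left and right subtrees.
Root 36: left subtree has 1 node {35}, right has 12 {32, 11, 15, 28, 6, 16, 13, 2, 20, 34, 33, 3}.
  Root 15: left subtree has 2 nodes {32, 11}, right has 9 {28, 6, 16, 13, 2, 20, 34, 33, 3}.
    Root 11: left subtree has 1 node {32}, right has 0 { }.
    Root 2: left subtree has 4 nodes {28, 6, 16, 13}, right has 4 {20, 34, 33, 3}.
      Root 6: left subtree has 1 node {28}, right has 2 {16, 13}.
        Root 13: left subtree has 1 node {16}, right has 0 { }.
      Root 20: left subtree has 0 nodes { }, right has 3 {34, 33, 3}.
        Root 34: left subtree has 0 nodes { }, right has 2 {33, 3}.
          Root 33: left subtree has 0 nodes { }, right has 1 {3}.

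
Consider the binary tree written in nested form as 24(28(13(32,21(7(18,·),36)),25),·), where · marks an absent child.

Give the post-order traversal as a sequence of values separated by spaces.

Post-order visits the left subtree, then the right subtree, then the node.
At 24: go left to 28.
  At 28: go left to 13.
    At 13: go left to 32.
      32 is a leaf — visit 32.
    At 13: go right to 21.
      At 21: go left to 7.
        At 7: go left to 18.
          18 is a leaf — visit 18.
        At 7: no right child.
        Visit 7.
      At 21: go right to 36.
        36 is a leaf — visit 36.
      Visit 21.
    Visit 13.
  At 28: go right to 25.
    25 is a leaf — visit 25.
  Visit 28.
At 24: no right child.
Visit 24.

32 18 7 36 21 13 25 28 24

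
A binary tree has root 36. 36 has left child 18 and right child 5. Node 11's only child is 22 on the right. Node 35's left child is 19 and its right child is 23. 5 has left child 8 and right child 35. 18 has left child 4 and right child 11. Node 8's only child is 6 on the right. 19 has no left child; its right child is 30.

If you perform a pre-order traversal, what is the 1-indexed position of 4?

Pre-order visits the node, then its left subtree, then its right subtree.
Visit 36.
At 36: go left to 18.
  Visit 18.
  At 18: go left to 4.
    4 is a leaf — visit 4.
  At 18: go right to 11.
    Visit 11.
    At 11: no left child.
    At 11: go right to 22.
      22 is a leaf — visit 22.
At 36: go right to 5.
  Visit 5.
  At 5: go left to 8.
    Visit 8.
    At 8: no left child.
    At 8: go right to 6.
      6 is a leaf — visit 6.
  At 5: go right to 35.
    Visit 35.
    At 35: go left to 19.
      Visit 19.
      At 19: no left child.
      At 19: go right to 30.
        30 is a leaf — visit 30.
    At 35: go right to 23.
      23 is a leaf — visit 23.
Full pre-order sequence: 36, 18, 4, 11, 22, 5, 8, 6, 35, 19, 30, 23.

3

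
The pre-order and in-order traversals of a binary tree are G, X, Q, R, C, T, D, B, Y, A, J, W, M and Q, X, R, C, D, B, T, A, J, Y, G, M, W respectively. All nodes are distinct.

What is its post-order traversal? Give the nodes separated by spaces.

Q B D J A Y T C R X M W G

The first element of pre-order is the root; it splits in-order into left and right subtrees.
Root G: left subtree has 10 nodes {Q, X, R, C, D, B, T, A, J, Y}, right has 2 {M, W}.
  Root X: left subtree has 1 node {Q}, right has 8 {R, C, D, B, T, A, J, Y}.
    Root R: left subtree has 0 nodes { }, right has 7 {C, D, B, T, A, J, Y}.
      Root C: left subtree has 0 nodes { }, right has 6 {D, B, T, A, J, Y}.
        Root T: left subtree has 2 nodes {D, B}, right has 3 {A, J, Y}.
          Root D: left subtree has 0 nodes { }, right has 1 {B}.
          Root Y: left subtree has 2 nodes {A, J}, right has 0 { }.
            Root A: left subtree has 0 nodes { }, right has 1 {J}.
  Root W: left subtree has 1 node {M}, right has 0 { }.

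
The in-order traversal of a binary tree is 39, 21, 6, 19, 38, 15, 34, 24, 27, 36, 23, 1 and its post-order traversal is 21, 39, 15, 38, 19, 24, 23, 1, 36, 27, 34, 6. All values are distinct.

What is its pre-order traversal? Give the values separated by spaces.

6 39 21 34 19 38 15 27 24 36 1 23

The last element of post-order is the root; it splits in-order into left and right subtrees.
Root 6: left subtree has 2 nodes {39, 21}, right has 9 {19, 38, 15, 34, 24, 27, 36, 23, 1}.
  Root 39: left subtree has 0 nodes { }, right has 1 {21}.
  Root 34: left subtree has 3 nodes {19, 38, 15}, right has 5 {24, 27, 36, 23, 1}.
    Root 19: left subtree has 0 nodes { }, right has 2 {38, 15}.
      Root 38: left subtree has 0 nodes { }, right has 1 {15}.
    Root 27: left subtree has 1 node {24}, right has 3 {36, 23, 1}.
      Root 36: left subtree has 0 nodes { }, right has 2 {23, 1}.
        Root 1: left subtree has 1 node {23}, right has 0 { }.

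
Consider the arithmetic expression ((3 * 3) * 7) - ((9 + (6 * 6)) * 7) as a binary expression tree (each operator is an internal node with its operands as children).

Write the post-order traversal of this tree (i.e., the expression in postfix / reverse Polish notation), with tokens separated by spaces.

Post-order on an expression tree gives postfix notation: for each operator, emit left operand, right operand, then the operator.

3 3 * 7 * 9 6 6 * + 7 * -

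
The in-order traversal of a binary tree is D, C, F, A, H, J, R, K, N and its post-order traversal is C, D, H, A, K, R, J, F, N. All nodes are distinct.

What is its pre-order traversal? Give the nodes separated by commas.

N, F, D, C, J, A, H, R, K

The last element of post-order is the root; it splits in-order into left and right subtrees.
Root N: left subtree has 8 nodes {D, C, F, A, H, J, R, K}, right has 0 { }.
  Root F: left subtree has 2 nodes {D, C}, right has 5 {A, H, J, R, K}.
    Root D: left subtree has 0 nodes { }, right has 1 {C}.
    Root J: left subtree has 2 nodes {A, H}, right has 2 {R, K}.
      Root A: left subtree has 0 nodes { }, right has 1 {H}.
      Root R: left subtree has 0 nodes { }, right has 1 {K}.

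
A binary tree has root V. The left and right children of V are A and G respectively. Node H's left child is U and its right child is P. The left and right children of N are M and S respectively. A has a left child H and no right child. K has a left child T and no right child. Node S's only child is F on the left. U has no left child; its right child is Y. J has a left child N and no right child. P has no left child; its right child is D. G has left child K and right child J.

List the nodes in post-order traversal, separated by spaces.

Post-order visits the left subtree, then the right subtree, then the node.
At V: go left to A.
  At A: go left to H.
    At H: go left to U.
      At U: no left child.
      At U: go right to Y.
        Y is a leaf — visit Y.
      Visit U.
    At H: go right to P.
      At P: no left child.
      At P: go right to D.
        D is a leaf — visit D.
      Visit P.
    Visit H.
  At A: no right child.
  Visit A.
At V: go right to G.
  At G: go left to K.
    At K: go left to T.
      T is a leaf — visit T.
    At K: no right child.
    Visit K.
  At G: go right to J.
    At J: go left to N.
      At N: go left to M.
        M is a leaf — visit M.
      At N: go right to S.
        At S: go left to F.
          F is a leaf — visit F.
        At S: no right child.
        Visit S.
      Visit N.
    At J: no right child.
    Visit J.
  Visit G.
Visit V.

Y U D P H A T K M F S N J G V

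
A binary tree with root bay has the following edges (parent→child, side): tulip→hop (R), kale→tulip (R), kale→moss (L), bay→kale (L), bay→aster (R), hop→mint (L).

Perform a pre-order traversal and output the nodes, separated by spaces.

bay kale moss tulip hop mint aster

Pre-order visits the node, then its left subtree, then its right subtree.
Visit bay.
At bay: go left to kale.
  Visit kale.
  At kale: go left to moss.
    moss is a leaf — visit moss.
  At kale: go right to tulip.
    Visit tulip.
    At tulip: no left child.
    At tulip: go right to hop.
      Visit hop.
      At hop: go left to mint.
        mint is a leaf — visit mint.
      At hop: no right child.
At bay: go right to aster.
  aster is a leaf — visit aster.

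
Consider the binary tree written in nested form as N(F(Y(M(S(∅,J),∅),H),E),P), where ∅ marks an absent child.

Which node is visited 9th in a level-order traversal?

J

Level-order visits nodes level by level from the root, left to right within each level.
Level 0: N
Level 1: F, P
Level 2: Y, E
Level 3: M, H
Level 4: S
Level 5: J
Full level-order sequence: N, F, P, Y, E, M, H, S, J.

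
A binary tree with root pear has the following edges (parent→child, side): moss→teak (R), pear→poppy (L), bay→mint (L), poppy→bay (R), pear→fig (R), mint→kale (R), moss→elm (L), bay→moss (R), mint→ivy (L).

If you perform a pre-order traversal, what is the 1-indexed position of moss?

7

Pre-order visits the node, then its left subtree, then its right subtree.
Visit pear.
At pear: go left to poppy.
  Visit poppy.
  At poppy: no left child.
  At poppy: go right to bay.
    Visit bay.
    At bay: go left to mint.
      Visit mint.
      At mint: go left to ivy.
        ivy is a leaf — visit ivy.
      At mint: go right to kale.
        kale is a leaf — visit kale.
    At bay: go right to moss.
      Visit moss.
      At moss: go left to elm.
        elm is a leaf — visit elm.
      At moss: go right to teak.
        teak is a leaf — visit teak.
At pear: go right to fig.
  fig is a leaf — visit fig.
Full pre-order sequence: pear, poppy, bay, mint, ivy, kale, moss, elm, teak, fig.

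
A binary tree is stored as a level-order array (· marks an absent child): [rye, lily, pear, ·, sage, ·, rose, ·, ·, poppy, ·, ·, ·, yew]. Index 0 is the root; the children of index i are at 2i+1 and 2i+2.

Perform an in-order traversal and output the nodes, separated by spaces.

In-order visits the left subtree, then the node, then the right subtree.
At rye: go left to lily.
  At lily: no left child.
  Visit lily.
  At lily: go right to sage.
    At sage: go left to poppy.
      poppy is a leaf — visit poppy.
    Visit sage.
    At sage: no right child.
Visit rye.
At rye: go right to pear.
  At pear: no left child.
  Visit pear.
  At pear: go right to rose.
    At rose: go left to yew.
      yew is a leaf — visit yew.
    Visit rose.
    At rose: no right child.

lily poppy sage rye pear yew rose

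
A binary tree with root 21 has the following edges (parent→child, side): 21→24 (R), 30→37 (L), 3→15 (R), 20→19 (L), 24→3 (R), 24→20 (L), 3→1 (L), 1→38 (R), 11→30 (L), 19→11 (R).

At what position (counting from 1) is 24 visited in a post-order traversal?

10

Post-order visits the left subtree, then the right subtree, then the node.
At 21: no left child.
At 21: go right to 24.
  At 24: go left to 20.
    At 20: go left to 19.
      At 19: no left child.
      At 19: go right to 11.
        At 11: go left to 30.
          At 30: go left to 37.
            37 is a leaf — visit 37.
          At 30: no right child.
          Visit 30.
        At 11: no right child.
        Visit 11.
      Visit 19.
    At 20: no right child.
    Visit 20.
  At 24: go right to 3.
    At 3: go left to 1.
      At 1: no left child.
      At 1: go right to 38.
        38 is a leaf — visit 38.
      Visit 1.
    At 3: go right to 15.
      15 is a leaf — visit 15.
    Visit 3.
  Visit 24.
Visit 21.
Full post-order sequence: 37, 30, 11, 19, 20, 38, 1, 15, 3, 24, 21.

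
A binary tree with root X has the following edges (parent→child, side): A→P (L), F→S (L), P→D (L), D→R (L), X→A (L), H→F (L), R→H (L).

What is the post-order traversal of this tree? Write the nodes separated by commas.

S, F, H, R, D, P, A, X

Post-order visits the left subtree, then the right subtree, then the node.
At X: go left to A.
  At A: go left to P.
    At P: go left to D.
      At D: go left to R.
        At R: go left to H.
          At H: go left to F.
            At F: go left to S.
              S is a leaf — visit S.
            At F: no right child.
            Visit F.
          At H: no right child.
          Visit H.
        At R: no right child.
        Visit R.
      At D: no right child.
      Visit D.
    At P: no right child.
    Visit P.
  At A: no right child.
  Visit A.
At X: no right child.
Visit X.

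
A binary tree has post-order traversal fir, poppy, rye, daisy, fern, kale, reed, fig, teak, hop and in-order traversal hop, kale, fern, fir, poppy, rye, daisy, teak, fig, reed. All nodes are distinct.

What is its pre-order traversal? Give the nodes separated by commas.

hop, teak, kale, fern, daisy, rye, poppy, fir, fig, reed

The last element of post-order is the root; it splits in-order into left and right subtrees.
Root hop: left subtree has 0 nodes { }, right has 9 {kale, fern, fir, poppy, rye, daisy, teak, fig, reed}.
  Root teak: left subtree has 6 nodes {kale, fern, fir, poppy, rye, daisy}, right has 2 {fig, reed}.
    Root kale: left subtree has 0 nodes { }, right has 5 {fern, fir, poppy, rye, daisy}.
      Root fern: left subtree has 0 nodes { }, right has 4 {fir, poppy, rye, daisy}.
        Root daisy: left subtree has 3 nodes {fir, poppy, rye}, right has 0 { }.
          Root rye: left subtree has 2 nodes {fir, poppy}, right has 0 { }.
            Root poppy: left subtree has 1 node {fir}, right has 0 { }.
    Root fig: left subtree has 0 nodes { }, right has 1 {reed}.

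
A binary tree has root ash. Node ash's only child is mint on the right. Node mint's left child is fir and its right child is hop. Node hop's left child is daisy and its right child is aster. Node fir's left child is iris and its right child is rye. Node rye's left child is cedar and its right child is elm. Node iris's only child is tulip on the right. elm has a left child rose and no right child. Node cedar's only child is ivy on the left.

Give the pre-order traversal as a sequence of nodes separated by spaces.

Pre-order visits the node, then its left subtree, then its right subtree.
Visit ash.
At ash: no left child.
At ash: go right to mint.
  Visit mint.
  At mint: go left to fir.
    Visit fir.
    At fir: go left to iris.
      Visit iris.
      At iris: no left child.
      At iris: go right to tulip.
        tulip is a leaf — visit tulip.
    At fir: go right to rye.
      Visit rye.
      At rye: go left to cedar.
        Visit cedar.
        At cedar: go left to ivy.
          ivy is a leaf — visit ivy.
        At cedar: no right child.
      At rye: go right to elm.
        Visit elm.
        At elm: go left to rose.
          rose is a leaf — visit rose.
        At elm: no right child.
  At mint: go right to hop.
    Visit hop.
    At hop: go left to daisy.
      daisy is a leaf — visit daisy.
    At hop: go right to aster.
      aster is a leaf — visit aster.

ash mint fir iris tulip rye cedar ivy elm rose hop daisy aster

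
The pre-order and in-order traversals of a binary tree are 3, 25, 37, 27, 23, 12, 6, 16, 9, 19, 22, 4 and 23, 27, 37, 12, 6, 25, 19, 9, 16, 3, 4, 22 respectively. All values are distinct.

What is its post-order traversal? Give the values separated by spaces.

The first element of pre-order is the root; it splits in-order into left and right subtrees.
Root 3: left subtree has 9 nodes {23, 27, 37, 12, 6, 25, 19, 9, 16}, right has 2 {4, 22}.
  Root 25: left subtree has 5 nodes {23, 27, 37, 12, 6}, right has 3 {19, 9, 16}.
    Root 37: left subtree has 2 nodes {23, 27}, right has 2 {12, 6}.
      Root 27: left subtree has 1 node {23}, right has 0 { }.
      Root 12: left subtree has 0 nodes { }, right has 1 {6}.
    Root 16: left subtree has 2 nodes {19, 9}, right has 0 { }.
      Root 9: left subtree has 1 node {19}, right has 0 { }.
  Root 22: left subtree has 1 node {4}, right has 0 { }.

23 27 6 12 37 19 9 16 25 4 22 3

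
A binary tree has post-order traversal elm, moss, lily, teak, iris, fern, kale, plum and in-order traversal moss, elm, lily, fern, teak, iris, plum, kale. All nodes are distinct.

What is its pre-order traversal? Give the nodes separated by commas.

plum, fern, lily, moss, elm, iris, teak, kale

The last element of post-order is the root; it splits in-order into left and right subtrees.
Root plum: left subtree has 6 nodes {moss, elm, lily, fern, teak, iris}, right has 1 {kale}.
  Root fern: left subtree has 3 nodes {moss, elm, lily}, right has 2 {teak, iris}.
    Root lily: left subtree has 2 nodes {moss, elm}, right has 0 { }.
      Root moss: left subtree has 0 nodes { }, right has 1 {elm}.
    Root iris: left subtree has 1 node {teak}, right has 0 { }.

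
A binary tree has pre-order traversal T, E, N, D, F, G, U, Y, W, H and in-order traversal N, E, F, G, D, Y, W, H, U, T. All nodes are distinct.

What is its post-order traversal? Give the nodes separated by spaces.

N G F H W Y U D E T

The first element of pre-order is the root; it splits in-order into left and right subtrees.
Root T: left subtree has 9 nodes {N, E, F, G, D, Y, W, H, U}, right has 0 { }.
  Root E: left subtree has 1 node {N}, right has 7 {F, G, D, Y, W, H, U}.
    Root D: left subtree has 2 nodes {F, G}, right has 4 {Y, W, H, U}.
      Root F: left subtree has 0 nodes { }, right has 1 {G}.
      Root U: left subtree has 3 nodes {Y, W, H}, right has 0 { }.
        Root Y: left subtree has 0 nodes { }, right has 2 {W, H}.
          Root W: left subtree has 0 nodes { }, right has 1 {H}.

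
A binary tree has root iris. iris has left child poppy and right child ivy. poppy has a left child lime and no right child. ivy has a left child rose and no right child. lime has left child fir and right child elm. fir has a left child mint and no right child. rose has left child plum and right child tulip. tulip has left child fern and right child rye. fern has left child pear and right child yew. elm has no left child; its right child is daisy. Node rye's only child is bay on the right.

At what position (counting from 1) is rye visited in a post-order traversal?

12

Post-order visits the left subtree, then the right subtree, then the node.
At iris: go left to poppy.
  At poppy: go left to lime.
    At lime: go left to fir.
      At fir: go left to mint.
        mint is a leaf — visit mint.
      At fir: no right child.
      Visit fir.
    At lime: go right to elm.
      At elm: no left child.
      At elm: go right to daisy.
        daisy is a leaf — visit daisy.
      Visit elm.
    Visit lime.
  At poppy: no right child.
  Visit poppy.
At iris: go right to ivy.
  At ivy: go left to rose.
    At rose: go left to plum.
      plum is a leaf — visit plum.
    At rose: go right to tulip.
      At tulip: go left to fern.
        At fern: go left to pear.
          pear is a leaf — visit pear.
        At fern: go right to yew.
          yew is a leaf — visit yew.
        Visit fern.
      At tulip: go right to rye.
        At rye: no left child.
        At rye: go right to bay.
          bay is a leaf — visit bay.
        Visit rye.
      Visit tulip.
    Visit rose.
  At ivy: no right child.
  Visit ivy.
Visit iris.
Full post-order sequence: mint, fir, daisy, elm, lime, poppy, plum, pear, yew, fern, bay, rye, tulip, rose, ivy, iris.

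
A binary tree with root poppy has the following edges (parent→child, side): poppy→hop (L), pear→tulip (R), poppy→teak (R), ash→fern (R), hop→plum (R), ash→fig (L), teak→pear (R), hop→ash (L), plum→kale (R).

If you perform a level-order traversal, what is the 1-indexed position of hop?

2

Level-order visits nodes level by level from the root, left to right within each level.
Level 0: poppy
Level 1: hop, teak
Level 2: ash, plum, pear
Level 3: fig, fern, kale, tulip
Full level-order sequence: poppy, hop, teak, ash, plum, pear, fig, fern, kale, tulip.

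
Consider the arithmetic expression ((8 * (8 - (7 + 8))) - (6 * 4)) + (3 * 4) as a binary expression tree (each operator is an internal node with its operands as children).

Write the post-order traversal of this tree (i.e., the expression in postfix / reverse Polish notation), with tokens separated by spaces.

8 8 7 8 + - * 6 4 * - 3 4 * +

Post-order on an expression tree gives postfix notation: for each operator, emit left operand, right operand, then the operator.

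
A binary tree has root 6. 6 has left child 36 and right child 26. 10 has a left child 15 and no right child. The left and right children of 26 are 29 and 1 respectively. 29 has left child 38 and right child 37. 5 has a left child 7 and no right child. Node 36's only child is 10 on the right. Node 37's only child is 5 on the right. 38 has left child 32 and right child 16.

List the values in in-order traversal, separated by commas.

36, 15, 10, 6, 32, 38, 16, 29, 37, 7, 5, 26, 1

In-order visits the left subtree, then the node, then the right subtree.
At 6: go left to 36.
  At 36: no left child.
  Visit 36.
  At 36: go right to 10.
    At 10: go left to 15.
      15 is a leaf — visit 15.
    Visit 10.
    At 10: no right child.
Visit 6.
At 6: go right to 26.
  At 26: go left to 29.
    At 29: go left to 38.
      At 38: go left to 32.
        32 is a leaf — visit 32.
      Visit 38.
      At 38: go right to 16.
        16 is a leaf — visit 16.
    Visit 29.
    At 29: go right to 37.
      At 37: no left child.
      Visit 37.
      At 37: go right to 5.
        At 5: go left to 7.
          7 is a leaf — visit 7.
        Visit 5.
        At 5: no right child.
  Visit 26.
  At 26: go right to 1.
    1 is a leaf — visit 1.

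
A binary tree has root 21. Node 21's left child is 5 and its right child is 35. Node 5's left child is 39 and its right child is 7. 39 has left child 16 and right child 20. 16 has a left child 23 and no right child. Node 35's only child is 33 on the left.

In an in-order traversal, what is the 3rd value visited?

In-order visits the left subtree, then the node, then the right subtree.
At 21: go left to 5.
  At 5: go left to 39.
    At 39: go left to 16.
      At 16: go left to 23.
        23 is a leaf — visit 23.
      Visit 16.
      At 16: no right child.
    Visit 39.
    At 39: go right to 20.
      20 is a leaf — visit 20.
  Visit 5.
  At 5: go right to 7.
    7 is a leaf — visit 7.
Visit 21.
At 21: go right to 35.
  At 35: go left to 33.
    33 is a leaf — visit 33.
  Visit 35.
  At 35: no right child.
Full in-order sequence: 23, 16, 39, 20, 5, 7, 21, 33, 35.

39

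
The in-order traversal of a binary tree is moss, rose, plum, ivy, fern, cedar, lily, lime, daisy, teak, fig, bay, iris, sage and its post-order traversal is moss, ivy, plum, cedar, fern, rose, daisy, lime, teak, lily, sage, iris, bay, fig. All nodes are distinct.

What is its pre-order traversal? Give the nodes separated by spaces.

fig lily rose moss fern plum ivy cedar teak lime daisy bay iris sage

The last element of post-order is the root; it splits in-order into left and right subtrees.
Root fig: left subtree has 10 nodes {moss, rose, plum, ivy, fern, cedar, lily, lime, daisy, teak}, right has 3 {bay, iris, sage}.
  Root lily: left subtree has 6 nodes {moss, rose, plum, ivy, fern, cedar}, right has 3 {lime, daisy, teak}.
    Root rose: left subtree has 1 node {moss}, right has 4 {plum, ivy, fern, cedar}.
      Root fern: left subtree has 2 nodes {plum, ivy}, right has 1 {cedar}.
        Root plum: left subtree has 0 nodes { }, right has 1 {ivy}.
    Root teak: left subtree has 2 nodes {lime, daisy}, right has 0 { }.
      Root lime: left subtree has 0 nodes { }, right has 1 {daisy}.
  Root bay: left subtree has 0 nodes { }, right has 2 {iris, sage}.
    Root iris: left subtree has 0 nodes { }, right has 1 {sage}.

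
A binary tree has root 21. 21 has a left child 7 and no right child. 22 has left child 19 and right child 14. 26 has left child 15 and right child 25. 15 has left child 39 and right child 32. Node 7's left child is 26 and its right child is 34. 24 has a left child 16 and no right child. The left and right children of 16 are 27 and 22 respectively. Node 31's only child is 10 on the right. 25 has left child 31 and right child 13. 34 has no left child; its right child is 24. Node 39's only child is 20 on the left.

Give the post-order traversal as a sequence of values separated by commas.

Post-order visits the left subtree, then the right subtree, then the node.
At 21: go left to 7.
  At 7: go left to 26.
    At 26: go left to 15.
      At 15: go left to 39.
        At 39: go left to 20.
          20 is a leaf — visit 20.
        At 39: no right child.
        Visit 39.
      At 15: go right to 32.
        32 is a leaf — visit 32.
      Visit 15.
    At 26: go right to 25.
      At 25: go left to 31.
        At 31: no left child.
        At 31: go right to 10.
          10 is a leaf — visit 10.
        Visit 31.
      At 25: go right to 13.
        13 is a leaf — visit 13.
      Visit 25.
    Visit 26.
  At 7: go right to 34.
    At 34: no left child.
    At 34: go right to 24.
      At 24: go left to 16.
        At 16: go left to 27.
          27 is a leaf — visit 27.
        At 16: go right to 22.
          At 22: go left to 19.
            19 is a leaf — visit 19.
          At 22: go right to 14.
            14 is a leaf — visit 14.
          Visit 22.
        Visit 16.
      At 24: no right child.
      Visit 24.
    Visit 34.
  Visit 7.
At 21: no right child.
Visit 21.

20, 39, 32, 15, 10, 31, 13, 25, 26, 27, 19, 14, 22, 16, 24, 34, 7, 21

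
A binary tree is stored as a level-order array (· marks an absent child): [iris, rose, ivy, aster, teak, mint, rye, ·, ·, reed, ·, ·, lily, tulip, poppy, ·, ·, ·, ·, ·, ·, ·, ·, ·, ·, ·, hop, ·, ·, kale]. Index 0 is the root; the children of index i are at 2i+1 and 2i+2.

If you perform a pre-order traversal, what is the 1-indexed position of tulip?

Pre-order visits the node, then its left subtree, then its right subtree.
Visit iris.
At iris: go left to rose.
  Visit rose.
  At rose: go left to aster.
    aster is a leaf — visit aster.
  At rose: go right to teak.
    Visit teak.
    At teak: go left to reed.
      reed is a leaf — visit reed.
    At teak: no right child.
At iris: go right to ivy.
  Visit ivy.
  At ivy: go left to mint.
    Visit mint.
    At mint: no left child.
    At mint: go right to lily.
      Visit lily.
      At lily: no left child.
      At lily: go right to hop.
        hop is a leaf — visit hop.
  At ivy: go right to rye.
    Visit rye.
    At rye: go left to tulip.
      tulip is a leaf — visit tulip.
    At rye: go right to poppy.
      Visit poppy.
      At poppy: go left to kale.
        kale is a leaf — visit kale.
      At poppy: no right child.
Full pre-order sequence: iris, rose, aster, teak, reed, ivy, mint, lily, hop, rye, tulip, poppy, kale.

11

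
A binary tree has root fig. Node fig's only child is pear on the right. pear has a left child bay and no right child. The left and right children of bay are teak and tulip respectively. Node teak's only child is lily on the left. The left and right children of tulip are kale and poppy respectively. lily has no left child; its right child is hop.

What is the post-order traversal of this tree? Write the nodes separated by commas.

hop, lily, teak, kale, poppy, tulip, bay, pear, fig

Post-order visits the left subtree, then the right subtree, then the node.
At fig: no left child.
At fig: go right to pear.
  At pear: go left to bay.
    At bay: go left to teak.
      At teak: go left to lily.
        At lily: no left child.
        At lily: go right to hop.
          hop is a leaf — visit hop.
        Visit lily.
      At teak: no right child.
      Visit teak.
    At bay: go right to tulip.
      At tulip: go left to kale.
        kale is a leaf — visit kale.
      At tulip: go right to poppy.
        poppy is a leaf — visit poppy.
      Visit tulip.
    Visit bay.
  At pear: no right child.
  Visit pear.
Visit fig.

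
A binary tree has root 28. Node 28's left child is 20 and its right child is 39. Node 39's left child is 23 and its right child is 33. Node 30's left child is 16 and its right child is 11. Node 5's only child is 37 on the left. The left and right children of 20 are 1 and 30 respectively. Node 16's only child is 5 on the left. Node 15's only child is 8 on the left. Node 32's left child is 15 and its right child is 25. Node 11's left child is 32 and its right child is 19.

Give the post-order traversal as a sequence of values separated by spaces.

1 37 5 16 8 15 25 32 19 11 30 20 23 33 39 28

Post-order visits the left subtree, then the right subtree, then the node.
At 28: go left to 20.
  At 20: go left to 1.
    1 is a leaf — visit 1.
  At 20: go right to 30.
    At 30: go left to 16.
      At 16: go left to 5.
        At 5: go left to 37.
          37 is a leaf — visit 37.
        At 5: no right child.
        Visit 5.
      At 16: no right child.
      Visit 16.
    At 30: go right to 11.
      At 11: go left to 32.
        At 32: go left to 15.
          At 15: go left to 8.
            8 is a leaf — visit 8.
          At 15: no right child.
          Visit 15.
        At 32: go right to 25.
          25 is a leaf — visit 25.
        Visit 32.
      At 11: go right to 19.
        19 is a leaf — visit 19.
      Visit 11.
    Visit 30.
  Visit 20.
At 28: go right to 39.
  At 39: go left to 23.
    23 is a leaf — visit 23.
  At 39: go right to 33.
    33 is a leaf — visit 33.
  Visit 39.
Visit 28.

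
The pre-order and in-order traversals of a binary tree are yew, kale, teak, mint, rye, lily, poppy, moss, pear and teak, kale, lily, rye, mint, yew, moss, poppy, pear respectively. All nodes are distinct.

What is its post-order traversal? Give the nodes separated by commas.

The first element of pre-order is the root; it splits in-order into left and right subtrees.
Root yew: left subtree has 5 nodes {teak, kale, lily, rye, mint}, right has 3 {moss, poppy, pear}.
  Root kale: left subtree has 1 node {teak}, right has 3 {lily, rye, mint}.
    Root mint: left subtree has 2 nodes {lily, rye}, right has 0 { }.
      Root rye: left subtree has 1 node {lily}, right has 0 { }.
  Root poppy: left subtree has 1 node {moss}, right has 1 {pear}.

teak, lily, rye, mint, kale, moss, pear, poppy, yew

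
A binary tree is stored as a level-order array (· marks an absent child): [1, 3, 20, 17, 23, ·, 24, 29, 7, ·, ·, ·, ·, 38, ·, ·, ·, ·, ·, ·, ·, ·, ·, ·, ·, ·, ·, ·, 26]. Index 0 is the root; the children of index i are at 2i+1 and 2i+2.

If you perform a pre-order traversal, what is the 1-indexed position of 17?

3

Pre-order visits the node, then its left subtree, then its right subtree.
Visit 1.
At 1: go left to 3.
  Visit 3.
  At 3: go left to 17.
    Visit 17.
    At 17: go left to 29.
      29 is a leaf — visit 29.
    At 17: go right to 7.
      7 is a leaf — visit 7.
  At 3: go right to 23.
    23 is a leaf — visit 23.
At 1: go right to 20.
  Visit 20.
  At 20: no left child.
  At 20: go right to 24.
    Visit 24.
    At 24: go left to 38.
      Visit 38.
      At 38: no left child.
      At 38: go right to 26.
        26 is a leaf — visit 26.
    At 24: no right child.
Full pre-order sequence: 1, 3, 17, 29, 7, 23, 20, 24, 38, 26.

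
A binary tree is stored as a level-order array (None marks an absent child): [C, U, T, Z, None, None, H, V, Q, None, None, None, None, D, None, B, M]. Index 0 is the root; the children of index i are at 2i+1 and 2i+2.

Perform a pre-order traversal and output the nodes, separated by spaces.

Pre-order visits the node, then its left subtree, then its right subtree.
Visit C.
At C: go left to U.
  Visit U.
  At U: go left to Z.
    Visit Z.
    At Z: go left to V.
      Visit V.
      At V: go left to B.
        B is a leaf — visit B.
      At V: go right to M.
        M is a leaf — visit M.
    At Z: go right to Q.
      Q is a leaf — visit Q.
  At U: no right child.
At C: go right to T.
  Visit T.
  At T: no left child.
  At T: go right to H.
    Visit H.
    At H: go left to D.
      D is a leaf — visit D.
    At H: no right child.

C U Z V B M Q T H D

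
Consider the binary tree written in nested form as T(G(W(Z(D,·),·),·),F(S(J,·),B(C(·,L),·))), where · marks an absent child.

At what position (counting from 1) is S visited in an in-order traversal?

7

In-order visits the left subtree, then the node, then the right subtree.
At T: go left to G.
  At G: go left to W.
    At W: go left to Z.
      At Z: go left to D.
        D is a leaf — visit D.
      Visit Z.
      At Z: no right child.
    Visit W.
    At W: no right child.
  Visit G.
  At G: no right child.
Visit T.
At T: go right to F.
  At F: go left to S.
    At S: go left to J.
      J is a leaf — visit J.
    Visit S.
    At S: no right child.
  Visit F.
  At F: go right to B.
    At B: go left to C.
      At C: no left child.
      Visit C.
      At C: go right to L.
        L is a leaf — visit L.
    Visit B.
    At B: no right child.
Full in-order sequence: D, Z, W, G, T, J, S, F, C, L, B.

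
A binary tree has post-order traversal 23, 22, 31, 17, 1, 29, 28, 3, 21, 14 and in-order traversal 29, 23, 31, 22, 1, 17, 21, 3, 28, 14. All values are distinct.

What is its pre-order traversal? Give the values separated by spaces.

The last element of post-order is the root; it splits in-order into left and right subtrees.
Root 14: left subtree has 9 nodes {29, 23, 31, 22, 1, 17, 21, 3, 28}, right has 0 { }.
  Root 21: left subtree has 6 nodes {29, 23, 31, 22, 1, 17}, right has 2 {3, 28}.
    Root 29: left subtree has 0 nodes { }, right has 5 {23, 31, 22, 1, 17}.
      Root 1: left subtree has 3 nodes {23, 31, 22}, right has 1 {17}.
        Root 31: left subtree has 1 node {23}, right has 1 {22}.
    Root 3: left subtree has 0 nodes { }, right has 1 {28}.

14 21 29 1 31 23 22 17 3 28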